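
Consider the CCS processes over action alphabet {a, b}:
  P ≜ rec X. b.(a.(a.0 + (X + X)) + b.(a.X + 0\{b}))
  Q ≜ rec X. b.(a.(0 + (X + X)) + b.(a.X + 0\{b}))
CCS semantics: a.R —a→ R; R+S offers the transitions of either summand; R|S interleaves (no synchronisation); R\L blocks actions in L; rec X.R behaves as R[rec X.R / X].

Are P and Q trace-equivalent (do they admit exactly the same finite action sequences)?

LTS(P): 5 reachable states
  m0 = rec X. b.(a.(a.0 + (X + X)) + b.(a.X + 0\{b})) ⊢ —b→ m1
  m1 = a.(a.0 + ((rec X. b.(a.(a.0 + (X + X)) + b.(a.X + 0\{b}))) + (rec X. b.(a.(a.0 + (X + X)) + b.(a.X + 0\{b}))))) + b.(a.(rec X. b.(a.(a.0 + (X + X)) + b.(a.X + 0\{b}))) + 0\{b}) ⊢ —a→ m2, —b→ m3
  m2 = a.0 + ((rec X. b.(a.(a.0 + (X + X)) + b.(a.X + 0\{b}))) + (rec X. b.(a.(a.0 + (X + X)) + b.(a.X + 0\{b})))) ⊢ —a→ m4, —b→ m1
  m3 = a.(rec X. b.(a.(a.0 + (X + X)) + b.(a.X + 0\{b}))) + 0\{b} ⊢ —a→ m0
  m4 = 0 ⊢ deadlocked
LTS(Q): 4 reachable states
  n0 = rec X. b.(a.(0 + (X + X)) + b.(a.X + 0\{b})) ⊢ —b→ n1
  n1 = a.(0 + ((rec X. b.(a.(0 + (X + X)) + b.(a.X + 0\{b}))) + (rec X. b.(a.(0 + (X + X)) + b.(a.X + 0\{b}))))) + b.(a.(rec X. b.(a.(0 + (X + X)) + b.(a.X + 0\{b}))) + 0\{b}) ⊢ —a→ n2, —b→ n3
  n2 = 0 + ((rec X. b.(a.(0 + (X + X)) + b.(a.X + 0\{b}))) + (rec X. b.(a.(0 + (X + X)) + b.(a.X + 0\{b})))) ⊢ —b→ n1
  n3 = a.(rec X. b.(a.(0 + (X + X)) + b.(a.X + 0\{b}))) + 0\{b} ⊢ —a→ n0
Trace ⟨baa⟩ through P, begin at {m0}:
  after b @ step 1: {m1}
  after a @ step 2: {m2}
  after a @ step 3: {m4}
  — P admits the full trace.
Trace ⟨baa⟩ through Q, begin at {n0}:
  after b @ step 1: {n1}
  after a @ step 2: {n2}
  after a @ step 3: no successor for Q

traces(P) ≠ traces(Q) — witness ⟨baa⟩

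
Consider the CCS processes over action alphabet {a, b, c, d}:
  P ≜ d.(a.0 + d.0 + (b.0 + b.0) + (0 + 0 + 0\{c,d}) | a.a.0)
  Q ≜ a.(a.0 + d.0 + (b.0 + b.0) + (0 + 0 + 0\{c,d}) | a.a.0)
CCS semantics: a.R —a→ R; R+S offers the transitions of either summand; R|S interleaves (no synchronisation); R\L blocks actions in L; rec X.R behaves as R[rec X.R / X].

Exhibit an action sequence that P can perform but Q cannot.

Reachable graph of P (5 states):
  u0 = d.(a.0 + d.0 + (b.0 + b.0) + (0 + 0 + 0\{c,d}) | a.a.0) → —d→ u1
  u1 = a.0 + d.0 + (b.0 + b.0) + (0 + 0 + 0\{c,d}) | a.a.0 → —a→ u2, —a→ u3, —b→ u3, —d→ u3
  u2 = (0 + 0 + 0\{c,d}) | a.0 → —a→ u4
  u3 = 0 → (no moves)
  u4 = (0 + 0 + 0\{c,d}) | 0 → (no moves)
Reachable graph of Q (5 states):
  v0 = a.(a.0 + d.0 + (b.0 + b.0) + (0 + 0 + 0\{c,d}) | a.a.0) → —a→ v1
  v1 = a.0 + d.0 + (b.0 + b.0) + (0 + 0 + 0\{c,d}) | a.a.0 → —a→ v2, —a→ v3, —b→ v3, —d→ v3
  v2 = (0 + 0 + 0\{c,d}) | a.0 → —a→ v4
  v3 = 0 → (no moves)
  v4 = (0 + 0 + 0\{c,d}) | 0 → (no moves)
Executing d from P (initial set {u0}):
  step 1 (d): {u1}
  — P admits the full trace.
Executing d from Q (initial set {v0}):
  step 1 (d): ∅ (Q stuck)

d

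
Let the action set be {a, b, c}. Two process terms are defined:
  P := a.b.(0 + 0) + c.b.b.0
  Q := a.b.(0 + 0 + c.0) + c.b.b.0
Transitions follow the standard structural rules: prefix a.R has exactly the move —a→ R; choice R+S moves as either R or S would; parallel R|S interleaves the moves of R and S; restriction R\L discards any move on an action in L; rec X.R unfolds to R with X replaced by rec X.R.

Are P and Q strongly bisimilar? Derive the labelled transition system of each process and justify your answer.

P's transition system — 6 states:
  p0 = a.b.(0 + 0) + c.b.b.0 has moves —a→ p1, —c→ p2
  p1 = b.(0 + 0) has moves —b→ p3
  p2 = b.b.0 has moves —b→ p4
  p3 = 0 + 0 has moves deadlocked
  p4 = b.0 has moves —b→ p5
  p5 = 0 has moves deadlocked
Q's transition system — 6 states:
  q0 = a.b.(0 + 0 + c.0) + c.b.b.0 has moves —a→ q1, —c→ q2
  q1 = b.(0 + 0 + c.0) has moves —b→ q3
  q2 = b.b.0 has moves —b→ q4
  q3 = 0 + 0 + c.0 has moves —c→ q5
  q4 = b.0 has moves —b→ q5
  q5 = 0 has moves deadlocked
Partition-refinement fixed point:
  B0 = {p0}
  B1 = {p2, q2}
  B2 = {p1, p4, q4}
  B3 = {p3, p5, q5}
  B4 = {q0}
  B5 = {q1}
  B6 = {q3}
p0 ∈ B0, q0 ∈ B4 → different blocks

P ≁ Q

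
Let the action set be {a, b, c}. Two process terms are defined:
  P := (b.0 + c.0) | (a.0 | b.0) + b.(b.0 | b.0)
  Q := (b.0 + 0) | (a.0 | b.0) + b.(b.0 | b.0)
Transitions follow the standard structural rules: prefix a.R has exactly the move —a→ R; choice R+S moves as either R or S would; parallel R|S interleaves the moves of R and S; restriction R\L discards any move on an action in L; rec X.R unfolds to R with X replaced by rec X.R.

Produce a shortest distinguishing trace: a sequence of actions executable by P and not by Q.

c

P's transition system — 12 states:
  u0 = (b.0 + c.0) | (a.0 | b.0) + b.(b.0 | b.0) has moves ··a··> u1, ··b··> u2, ··b··> u3, ··b··> u4, ··c··> u3
  u1 = (b.0 + c.0) | (0 | b.0) has moves ··b··> u5, ··b··> u6, ··c··> u6
  u2 = (b.0 + c.0) | (a.0 | 0) has moves ··a··> u5, ··b··> u7, ··c··> u7
  u3 = 0 | (a.0 | b.0) has moves ··a··> u6, ··b··> u7
  u4 = b.0 | b.0 has moves ··b··> u8, ··b··> u9
  u5 = (b.0 + c.0) | (0 | 0) has moves ··b··> u10, ··c··> u10
  u6 = 0 | (0 | b.0) has moves ··b··> u10
  u7 = 0 | (a.0 | 0) has moves ··a··> u10
  u8 = 0 | b.0 has moves ··b··> u11
  u9 = b.0 | 0 has moves ··b··> u11
  u10 = 0 | (0 | 0) has moves stopped
  u11 = 0 | 0 has moves stopped
Q's transition system — 12 states:
  v0 = (b.0 + 0) | (a.0 | b.0) + b.(b.0 | b.0) has moves ··a··> v1, ··b··> v2, ··b··> v3, ··b··> v4
  v1 = (b.0 + 0) | (0 | b.0) has moves ··b··> v5, ··b··> v6
  v2 = (b.0 + 0) | (a.0 | 0) has moves ··a··> v5, ··b··> v7
  v3 = 0 | (a.0 | b.0) has moves ··a··> v6, ··b··> v7
  v4 = b.0 | b.0 has moves ··b··> v8, ··b··> v9
  v5 = (b.0 + 0) | (0 | 0) has moves ··b··> v10
  v6 = 0 | (0 | b.0) has moves ··b··> v10
  v7 = 0 | (a.0 | 0) has moves ··a··> v10
  v8 = 0 | b.0 has moves ··b··> v11
  v9 = b.0 | 0 has moves ··b··> v11
  v10 = 0 | (0 | 0) has moves stopped
  v11 = 0 | 0 has moves stopped
Trace ⟨c⟩ through P, begin at {u0}:
  step 1 (c): {u3}
  P completes σ.
Trace ⟨c⟩ through Q, begin at {v0}:
  step 1 (c): no successor for Q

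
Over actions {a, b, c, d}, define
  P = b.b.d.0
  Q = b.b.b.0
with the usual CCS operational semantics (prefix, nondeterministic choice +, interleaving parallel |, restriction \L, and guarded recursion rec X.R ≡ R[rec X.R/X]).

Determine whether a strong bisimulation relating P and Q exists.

Reachable graph of P (4 states):
  m0 = b.b.d.0 | =b=> m1
  m1 = b.d.0 | =b=> m2
  m2 = d.0 | =d=> m3
  m3 = 0 | ·
Reachable graph of Q (4 states):
  n0 = b.b.b.0 | =b=> n1
  n1 = b.b.0 | =b=> n2
  n2 = b.0 | =b=> n3
  n3 = 0 | ·
Partition-refinement fixed point:
  B0 = {m0}
  B1 = {m1}
  B2 = {m2}
  B3 = {m3, n3}
  B4 = {n0}
  B5 = {n1}
  B6 = {n2}
m0 ∈ B0, n0 ∈ B4 → different blocks

NO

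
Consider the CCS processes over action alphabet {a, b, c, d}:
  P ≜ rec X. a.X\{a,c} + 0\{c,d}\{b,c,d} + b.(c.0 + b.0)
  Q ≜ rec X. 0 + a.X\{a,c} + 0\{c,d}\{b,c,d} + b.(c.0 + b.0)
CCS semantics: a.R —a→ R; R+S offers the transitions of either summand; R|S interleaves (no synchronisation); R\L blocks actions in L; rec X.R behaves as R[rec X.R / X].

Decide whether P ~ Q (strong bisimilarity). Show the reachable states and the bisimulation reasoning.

P ~ Q

Reachable graph of P (6 states):
  m0 = rec X. a.X\{a,c} + 0\{c,d}\{b,c,d} + b.(c.0 + b.0) :: ··a··> m1, ··b··> m2
  m1 = (rec X. a.X\{a,c} + 0\{c,d}\{b,c,d} + b.(c.0 + b.0))\{a,c} :: ··b··> m3
  m2 = c.0 + b.0 :: ··b··> m4, ··c··> m4
  m3 = (c.0 + b.0)\{a,c} :: ··b··> m5
  m4 = 0 :: (no moves)
  m5 = 0\{a,c} :: (no moves)
Reachable graph of Q (6 states):
  n0 = rec X. 0 + a.X\{a,c} + 0\{c,d}\{b,c,d} + b.(c.0 + b.0) :: ··a··> n1, ··b··> n2
  n1 = (rec X. 0 + a.X\{a,c} + 0\{c,d}\{b,c,d} + b.(c.0 + b.0))\{a,c} :: ··b··> n3
  n2 = c.0 + b.0 :: ··b··> n4, ··c··> n4
  n3 = (c.0 + b.0)\{a,c} :: ··b··> n5
  n4 = 0 :: (no moves)
  n5 = 0\{a,c} :: (no moves)
Coarsest stable partition (strong bisimilarity classes):
  B0 = {m0, n0}
  B1 = {m1, n1}
  B2 = {m3, n3}
  B3 = {m4, m5, n4, n5}
  B4 = {m2, n2}
m0 ∈ B0, n0 ∈ B0 → same block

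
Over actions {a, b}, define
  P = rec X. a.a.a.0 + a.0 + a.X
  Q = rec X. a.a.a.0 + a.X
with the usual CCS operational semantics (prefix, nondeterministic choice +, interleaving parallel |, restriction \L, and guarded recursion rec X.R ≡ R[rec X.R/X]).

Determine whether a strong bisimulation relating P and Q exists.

NO

P's transition system — 4 states:
  p0 = rec X. a.a.a.0 + a.0 + a.X has moves --a--▸ p0, --a--▸ p1, --a--▸ p2
  p1 = 0 has moves ∅
  p2 = a.a.0 has moves --a--▸ p3
  p3 = a.0 has moves --a--▸ p1
Q's transition system — 4 states:
  q0 = rec X. a.a.a.0 + a.X has moves --a--▸ q0, --a--▸ q1
  q1 = a.a.0 has moves --a--▸ q2
  q2 = a.0 has moves --a--▸ q3
  q3 = 0 has moves ∅
Partition-refinement fixed point:
  B0 = {p0}
  B1 = {p1, q3}
  B2 = {p2, q1}
  B3 = {p3, q2}
  B4 = {q0}
p0 ∈ B0, q0 ∈ B4 → different blocks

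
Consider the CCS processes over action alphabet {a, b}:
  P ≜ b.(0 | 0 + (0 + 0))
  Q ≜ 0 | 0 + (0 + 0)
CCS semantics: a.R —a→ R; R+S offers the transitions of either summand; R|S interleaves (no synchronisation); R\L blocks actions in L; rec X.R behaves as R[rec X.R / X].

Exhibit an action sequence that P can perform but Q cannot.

P's transition system — 2 states:
  s0 = b.(0 | 0 + (0 + 0)) :: --b--▸ s1
  s1 = 0 | 0 + (0 + 0) :: ·
Q's transition system — 1 states:
  t0 = 0 | 0 + (0 + 0) :: ·
Trace ⟨b⟩ through P, begin at {s0}:
  [1] b ⇒ {s1}
  P completes σ.
Trace ⟨b⟩ through Q, begin at {t0}:
  [1] b ⇒ ∅ (Q stuck)

b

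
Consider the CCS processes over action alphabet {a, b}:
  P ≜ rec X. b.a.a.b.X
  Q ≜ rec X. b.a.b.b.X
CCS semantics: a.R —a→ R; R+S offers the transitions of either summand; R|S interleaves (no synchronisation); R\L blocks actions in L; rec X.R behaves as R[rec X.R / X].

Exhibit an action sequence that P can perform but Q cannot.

Reachable graph of P (4 states):
  m0 = rec X. b.a.a.b.X → =b=> m1
  m1 = a.a.b.(rec X. b.a.a.b.X) → =a=> m2
  m2 = a.b.(rec X. b.a.a.b.X) → =a=> m3
  m3 = b.(rec X. b.a.a.b.X) → =b=> m0
Reachable graph of Q (4 states):
  n0 = rec X. b.a.b.b.X → =b=> n1
  n1 = a.b.b.(rec X. b.a.b.b.X) → =a=> n2
  n2 = b.b.(rec X. b.a.b.b.X) → =b=> n3
  n3 = b.(rec X. b.a.b.b.X) → =b=> n0
Run σ = ⟨baa⟩ on P: start {m0}
  after b @ step 1: {m1}
  after a @ step 2: {m2}
  after a @ step 3: {m3}
  ✓ P
Run σ = ⟨baa⟩ on Q: start {n0}
  after b @ step 1: {n1}
  after a @ step 2: {n2}
  after a @ step 3: ∅ (Q stuck)

baa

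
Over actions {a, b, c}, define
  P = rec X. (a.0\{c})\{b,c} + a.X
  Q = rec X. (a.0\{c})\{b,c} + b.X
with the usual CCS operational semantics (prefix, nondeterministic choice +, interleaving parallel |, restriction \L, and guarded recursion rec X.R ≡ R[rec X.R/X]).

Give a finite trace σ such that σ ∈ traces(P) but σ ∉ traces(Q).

aa

P's transition system — 2 states:
  m0 = rec X. (a.0\{c})\{b,c} + a.X ⊢ --a--▸ m0, --a--▸ m1
  m1 = 0\{c}\{b,c} ⊢ stopped
Q's transition system — 2 states:
  n0 = rec X. (a.0\{c})\{b,c} + b.X ⊢ --a--▸ n1, --b--▸ n0
  n1 = 0\{c}\{b,c} ⊢ stopped
Trace ⟨aa⟩ through P, begin at {m0}:
  [1] a ⇒ {m0, m1}
  [2] a ⇒ {m0, m1}
  P completes σ.
Trace ⟨aa⟩ through Q, begin at {n0}:
  [1] a ⇒ {n1}
  [2] a ⇒ ∅ (Q stuck)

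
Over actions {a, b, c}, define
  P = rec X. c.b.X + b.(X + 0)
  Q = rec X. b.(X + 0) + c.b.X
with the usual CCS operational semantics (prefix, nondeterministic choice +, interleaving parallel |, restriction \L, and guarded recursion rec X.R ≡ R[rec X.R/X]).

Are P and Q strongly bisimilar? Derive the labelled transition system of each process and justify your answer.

P's transition system — 3 states:
  s0 = rec X. c.b.X + b.(X + 0) ⊢ =b=> s1, =c=> s2
  s1 = (rec X. c.b.X + b.(X + 0)) + 0 ⊢ =b=> s1, =c=> s2
  s2 = b.(rec X. c.b.X + b.(X + 0)) ⊢ =b=> s0
Q's transition system — 3 states:
  t0 = rec X. b.(X + 0) + c.b.X ⊢ =b=> t1, =c=> t2
  t1 = (rec X. b.(X + 0) + c.b.X) + 0 ⊢ =b=> t1, =c=> t2
  t2 = b.(rec X. b.(X + 0) + c.b.X) ⊢ =b=> t0
Bisimilarity quotient blocks:
  B0 = {s0, s1, t0, t1}
  B1 = {s2, t2}
s0 ∈ B0, t0 ∈ B0 → same block

YES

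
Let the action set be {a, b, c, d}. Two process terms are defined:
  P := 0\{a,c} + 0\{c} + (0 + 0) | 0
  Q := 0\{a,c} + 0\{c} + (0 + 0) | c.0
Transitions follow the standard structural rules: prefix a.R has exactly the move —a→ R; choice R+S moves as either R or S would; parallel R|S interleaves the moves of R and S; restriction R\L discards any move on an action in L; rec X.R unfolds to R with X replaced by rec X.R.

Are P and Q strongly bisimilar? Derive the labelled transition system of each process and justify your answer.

LTS(P): 1 reachable states
  u0 = 0\{a,c} + 0\{c} + (0 + 0) | 0 ⊢ (no moves)
LTS(Q): 2 reachable states
  v0 = 0\{a,c} + 0\{c} + (0 + 0) | c.0 ⊢ =c=> v1
  v1 = (0 + 0) | 0 ⊢ (no moves)
Bisimilarity quotient blocks:
  B0 = {u0, v1}
  B1 = {v0}
u0 ∈ B0, v0 ∈ B1 → different blocks

NO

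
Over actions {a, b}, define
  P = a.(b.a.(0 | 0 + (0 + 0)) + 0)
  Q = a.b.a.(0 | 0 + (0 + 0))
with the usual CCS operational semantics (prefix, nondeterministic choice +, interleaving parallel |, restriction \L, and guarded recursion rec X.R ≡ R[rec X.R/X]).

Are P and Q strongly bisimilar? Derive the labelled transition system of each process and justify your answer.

LTS(P): 4 reachable states
  u0 = a.(b.a.(0 | 0 + (0 + 0)) + 0) → =a=> u1
  u1 = b.a.(0 | 0 + (0 + 0)) + 0 → =b=> u2
  u2 = a.(0 | 0 + (0 + 0)) → =a=> u3
  u3 = 0 | 0 + (0 + 0) → deadlocked
LTS(Q): 4 reachable states
  v0 = a.b.a.(0 | 0 + (0 + 0)) → =a=> v1
  v1 = b.a.(0 | 0 + (0 + 0)) → =b=> v2
  v2 = a.(0 | 0 + (0 + 0)) → =a=> v3
  v3 = 0 | 0 + (0 + 0) → deadlocked
Bisimilarity quotient blocks:
  B0 = {u0, v0}
  B1 = {u1, v1}
  B2 = {u2, v2}
  B3 = {u3, v3}
u0 ∈ B0, v0 ∈ B0 → same block

P ~ Q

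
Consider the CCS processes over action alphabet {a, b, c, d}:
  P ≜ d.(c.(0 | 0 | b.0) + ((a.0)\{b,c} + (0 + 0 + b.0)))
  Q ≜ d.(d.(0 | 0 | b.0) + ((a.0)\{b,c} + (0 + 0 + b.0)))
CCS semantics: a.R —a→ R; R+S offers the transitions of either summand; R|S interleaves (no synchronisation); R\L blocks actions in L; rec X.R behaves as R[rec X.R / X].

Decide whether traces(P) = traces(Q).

traces(P) ≠ traces(Q) — witness ⟨dc⟩

LTS(P): 6 reachable states
  u0 = d.(c.(0 | 0 | b.0) + ((a.0)\{b,c} + (0 + 0 + b.0))) ⊢ —d→ u1
  u1 = c.(0 | 0 | b.0) + ((a.0)\{b,c} + (0 + 0 + b.0)) ⊢ —a→ u2, —b→ u3, —c→ u4
  u2 = 0\{b,c} ⊢ stopped
  u3 = 0 ⊢ stopped
  u4 = 0 | 0 | b.0 ⊢ —b→ u5
  u5 = 0 | 0 | 0 ⊢ stopped
LTS(Q): 6 reachable states
  v0 = d.(d.(0 | 0 | b.0) + ((a.0)\{b,c} + (0 + 0 + b.0))) ⊢ —d→ v1
  v1 = d.(0 | 0 | b.0) + ((a.0)\{b,c} + (0 + 0 + b.0)) ⊢ —a→ v2, —b→ v3, —d→ v4
  v2 = 0\{b,c} ⊢ stopped
  v3 = 0 ⊢ stopped
  v4 = 0 | 0 | b.0 ⊢ —b→ v5
  v5 = 0 | 0 | 0 ⊢ stopped
Executing dc from P (initial set {u0}):
  step 1 (d): {u1}
  step 2 (c): {u4}
  P completes σ.
Executing dc from Q (initial set {v0}):
  step 1 (d): {v1}
  step 2 (c): no successor for Q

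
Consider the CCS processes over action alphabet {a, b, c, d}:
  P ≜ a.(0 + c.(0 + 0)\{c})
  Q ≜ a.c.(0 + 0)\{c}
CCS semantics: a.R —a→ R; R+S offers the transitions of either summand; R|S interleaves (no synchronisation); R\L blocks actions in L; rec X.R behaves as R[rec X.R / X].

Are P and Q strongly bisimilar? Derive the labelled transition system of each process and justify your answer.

bisimilar

P's transition system — 3 states:
  p0 = a.(0 + c.(0 + 0)\{c}) → --a--▸ p1
  p1 = 0 + c.(0 + 0)\{c} → --c--▸ p2
  p2 = (0 + 0)\{c} → deadlocked
Q's transition system — 3 states:
  q0 = a.c.(0 + 0)\{c} → --a--▸ q1
  q1 = c.(0 + 0)\{c} → --c--▸ q2
  q2 = (0 + 0)\{c} → deadlocked
Coarsest stable partition (strong bisimilarity classes):
  B0 = {p0, q0}
  B1 = {p1, q1}
  B2 = {p2, q2}
p0 ∈ B0, q0 ∈ B0 → same block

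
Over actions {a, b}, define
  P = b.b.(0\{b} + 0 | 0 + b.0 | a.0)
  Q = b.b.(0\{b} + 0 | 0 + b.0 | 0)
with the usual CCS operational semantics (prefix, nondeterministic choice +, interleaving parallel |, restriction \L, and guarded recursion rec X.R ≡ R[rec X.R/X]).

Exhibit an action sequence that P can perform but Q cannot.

bba

LTS(P): 6 reachable states
  s0 = b.b.(0\{b} + 0 | 0 + b.0 | a.0) :: ··b··> s1
  s1 = b.(0\{b} + 0 | 0 + b.0 | a.0) :: ··b··> s2
  s2 = 0\{b} + 0 | 0 + b.0 | a.0 :: ··a··> s3, ··b··> s4
  s3 = b.0 | 0 :: ··b··> s5
  s4 = 0 | a.0 :: ··a··> s5
  s5 = 0 | 0 :: stopped
LTS(Q): 4 reachable states
  t0 = b.b.(0\{b} + 0 | 0 + b.0 | 0) :: ··b··> t1
  t1 = b.(0\{b} + 0 | 0 + b.0 | 0) :: ··b··> t2
  t2 = 0\{b} + 0 | 0 + b.0 | 0 :: ··b··> t3
  t3 = 0 | 0 :: stopped
Run σ = ⟨bba⟩ on P: start {s0}
  [1] b ⇒ {s1}
  [2] b ⇒ {s2}
  [3] a ⇒ {s3}
  P completes σ.
Run σ = ⟨bba⟩ on Q: start {t0}
  [1] b ⇒ {t1}
  [2] b ⇒ {t2}
  [3] a ⇒ ∅  — Q cannot continue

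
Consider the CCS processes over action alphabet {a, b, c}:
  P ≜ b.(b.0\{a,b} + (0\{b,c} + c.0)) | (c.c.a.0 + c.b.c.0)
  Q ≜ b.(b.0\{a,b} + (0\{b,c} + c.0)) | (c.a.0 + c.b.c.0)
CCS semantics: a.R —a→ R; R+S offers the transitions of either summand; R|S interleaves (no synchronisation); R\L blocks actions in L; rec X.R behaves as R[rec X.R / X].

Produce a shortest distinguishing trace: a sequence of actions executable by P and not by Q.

cc

Reachable graph of P (24 states):
  u0 = b.(b.0\{a,b} + (0\{b,c} + c.0)) | (c.c.a.0 + c.b.c.0) | —b→ u1, —c→ u2, —c→ u3
  u1 = (b.0\{a,b} + (0\{b,c} + c.0)) | (c.c.a.0 + c.b.c.0) | —b→ u4, —c→ u5, —c→ u6, —c→ u7
  u2 = b.(b.0\{a,b} + (0\{b,c} + c.0)) | b.c.0 | —b→ u5, —b→ u8
  u3 = b.(b.0\{a,b} + (0\{b,c} + c.0)) | c.a.0 | —b→ u6, —c→ u9
  u4 = 0\{a,b} | (c.c.a.0 + c.b.c.0) | —c→ u10, —c→ u11
  u5 = (b.0\{a,b} + (0\{b,c} + c.0)) | b.c.0 | —b→ u10, —b→ u12, —c→ u13
  u6 = (b.0\{a,b} + (0\{b,c} + c.0)) | c.a.0 | —b→ u11, —c→ u14, —c→ u15
  u7 = 0 | (c.c.a.0 + c.b.c.0) | —c→ u13, —c→ u15
  u8 = b.(b.0\{a,b} + (0\{b,c} + c.0)) | c.0 | —b→ u12, —c→ u16
  u9 = b.(b.0\{a,b} + (0\{b,c} + c.0)) | a.0 | —a→ u16, —b→ u14
  u10 = 0\{a,b} | b.c.0 | —b→ u17
  u11 = 0\{a,b} | c.a.0 | —c→ u18
  u12 = (b.0\{a,b} + (0\{b,c} + c.0)) | c.0 | —b→ u17, —c→ u19, —c→ u20
  u13 = 0 | b.c.0 | —b→ u20
  u14 = (b.0\{a,b} + (0\{b,c} + c.0)) | a.0 | —a→ u19, —b→ u18, —c→ u21
  u15 = 0 | c.a.0 | —c→ u21
  u16 = b.(b.0\{a,b} + (0\{b,c} + c.0)) | 0 | —b→ u19
  u17 = 0\{a,b} | c.0 | —c→ u22
  u18 = 0\{a,b} | a.0 | —a→ u22
  u19 = (b.0\{a,b} + (0\{b,c} + c.0)) | 0 | —b→ u22, —c→ u23
  u20 = 0 | c.0 | —c→ u23
  u21 = 0 | a.0 | —a→ u23
  u22 = 0\{a,b} | 0 | stopped
  u23 = 0 | 0 | stopped
Reachable graph of Q (20 states):
  v0 = b.(b.0\{a,b} + (0\{b,c} + c.0)) | (c.a.0 + c.b.c.0) | —b→ v1, —c→ v2, —c→ v3
  v1 = (b.0\{a,b} + (0\{b,c} + c.0)) | (c.a.0 + c.b.c.0) | —b→ v4, —c→ v5, —c→ v6, —c→ v7
  v2 = b.(b.0\{a,b} + (0\{b,c} + c.0)) | a.0 | —a→ v8, —b→ v5
  v3 = b.(b.0\{a,b} + (0\{b,c} + c.0)) | b.c.0 | —b→ v6, —b→ v9
  v4 = 0\{a,b} | (c.a.0 + c.b.c.0) | —c→ v10, —c→ v11
  v5 = (b.0\{a,b} + (0\{b,c} + c.0)) | a.0 | —a→ v12, —b→ v10, —c→ v13
  v6 = (b.0\{a,b} + (0\{b,c} + c.0)) | b.c.0 | —b→ v11, —b→ v14, —c→ v15
  v7 = 0 | (c.a.0 + c.b.c.0) | —c→ v13, —c→ v15
  v8 = b.(b.0\{a,b} + (0\{b,c} + c.0)) | 0 | —b→ v12
  v9 = b.(b.0\{a,b} + (0\{b,c} + c.0)) | c.0 | —b→ v14, —c→ v8
  v10 = 0\{a,b} | a.0 | —a→ v16
  v11 = 0\{a,b} | b.c.0 | —b→ v17
  v12 = (b.0\{a,b} + (0\{b,c} + c.0)) | 0 | —b→ v16, —c→ v18
  v13 = 0 | a.0 | —a→ v18
  v14 = (b.0\{a,b} + (0\{b,c} + c.0)) | c.0 | —b→ v17, —c→ v12, —c→ v19
  v15 = 0 | b.c.0 | —b→ v19
  v16 = 0\{a,b} | 0 | stopped
  v17 = 0\{a,b} | c.0 | —c→ v16
  v18 = 0 | 0 | stopped
  v19 = 0 | c.0 | —c→ v18
Trace ⟨cc⟩ through P, begin at {u0}:
  after c @ step 1: {u2, u3}
  after c @ step 2: {u9}
  — P admits the full trace.
Trace ⟨cc⟩ through Q, begin at {v0}:
  after c @ step 1: {v2, v3}
  after c @ step 2: no successor for Q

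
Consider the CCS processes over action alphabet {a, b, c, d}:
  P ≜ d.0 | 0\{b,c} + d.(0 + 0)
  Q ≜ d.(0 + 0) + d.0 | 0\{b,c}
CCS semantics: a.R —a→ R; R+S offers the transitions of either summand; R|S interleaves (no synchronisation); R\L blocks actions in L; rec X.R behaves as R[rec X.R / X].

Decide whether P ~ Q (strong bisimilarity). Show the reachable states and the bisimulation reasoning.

YES

Reachable graph of P (3 states):
  s0 = d.0 | 0\{b,c} + d.(0 + 0) | -d-> s1, -d-> s2
  s1 = 0 + 0 | (no moves)
  s2 = 0 | 0\{b,c} | (no moves)
Reachable graph of Q (3 states):
  t0 = d.(0 + 0) + d.0 | 0\{b,c} | -d-> t1, -d-> t2
  t1 = 0 + 0 | (no moves)
  t2 = 0 | 0\{b,c} | (no moves)
Partition-refinement fixed point:
  B0 = {s0, t0}
  B1 = {s1, s2, t1, t2}
s0 ∈ B0, t0 ∈ B0 → same block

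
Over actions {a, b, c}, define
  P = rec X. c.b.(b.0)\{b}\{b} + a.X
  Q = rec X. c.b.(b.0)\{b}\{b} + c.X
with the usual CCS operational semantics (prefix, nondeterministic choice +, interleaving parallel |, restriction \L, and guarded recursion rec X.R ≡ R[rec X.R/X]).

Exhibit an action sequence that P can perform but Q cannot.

a

P's transition system — 3 states:
  u0 = rec X. c.b.(b.0)\{b}\{b} + a.X has moves =a=> u0, =c=> u1
  u1 = b.(b.0)\{b}\{b} has moves =b=> u2
  u2 = (b.0)\{b}\{b} has moves (no moves)
Q's transition system — 3 states:
  v0 = rec X. c.b.(b.0)\{b}\{b} + c.X has moves =c=> v0, =c=> v1
  v1 = b.(b.0)\{b}\{b} has moves =b=> v2
  v2 = (b.0)\{b}\{b} has moves (no moves)
Trace ⟨a⟩ through P, begin at {u0}:
  after a @ step 1: {u0}
  ✓ P
Trace ⟨a⟩ through Q, begin at {v0}:
  after a @ step 1: no successor for Q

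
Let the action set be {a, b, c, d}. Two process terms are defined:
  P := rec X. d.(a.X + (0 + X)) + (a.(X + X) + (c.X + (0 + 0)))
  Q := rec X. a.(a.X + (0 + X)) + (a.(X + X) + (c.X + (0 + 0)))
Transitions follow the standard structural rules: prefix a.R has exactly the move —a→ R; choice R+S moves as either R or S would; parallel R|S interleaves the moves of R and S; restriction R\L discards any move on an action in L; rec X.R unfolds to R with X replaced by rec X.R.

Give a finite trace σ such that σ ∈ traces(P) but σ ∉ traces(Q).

d

Reachable graph of P (3 states):
  u0 = rec X. d.(a.X + (0 + X)) + (a.(X + X) + (c.X + (0 + 0))) has moves --a--▸ u1, --c--▸ u0, --d--▸ u2
  u1 = (rec X. d.(a.X + (0 + X)) + (a.(X + X) + (c.X + (0 + 0)))) + (rec X. d.(a.X + (0 + X)) + (a.(X + X) + (c.X + (0 + 0)))) has moves --a--▸ u1, --c--▸ u0, --d--▸ u2
  u2 = a.(rec X. d.(a.X + (0 + X)) + (a.(X + X) + (c.X + (0 + 0)))) + (0 + (rec X. d.(a.X + (0 + X)) + (a.(X + X) + (c.X + (0 + 0))))) has moves --a--▸ u0, --a--▸ u1, --c--▸ u0, --d--▸ u2
Reachable graph of Q (3 states):
  v0 = rec X. a.(a.X + (0 + X)) + (a.(X + X) + (c.X + (0 + 0))) has moves --a--▸ v1, --a--▸ v2, --c--▸ v0
  v1 = (rec X. a.(a.X + (0 + X)) + (a.(X + X) + (c.X + (0 + 0)))) + (rec X. a.(a.X + (0 + X)) + (a.(X + X) + (c.X + (0 + 0)))) has moves --a--▸ v1, --a--▸ v2, --c--▸ v0
  v2 = a.(rec X. a.(a.X + (0 + X)) + (a.(X + X) + (c.X + (0 + 0)))) + (0 + (rec X. a.(a.X + (0 + X)) + (a.(X + X) + (c.X + (0 + 0))))) has moves --a--▸ v0, --a--▸ v1, --a--▸ v2, --c--▸ v0
Executing d from P (initial set {u0}):
  after d @ step 1: {u2}
  — P admits the full trace.
Executing d from Q (initial set {v0}):
  after d @ step 1: ∅  — Q cannot continue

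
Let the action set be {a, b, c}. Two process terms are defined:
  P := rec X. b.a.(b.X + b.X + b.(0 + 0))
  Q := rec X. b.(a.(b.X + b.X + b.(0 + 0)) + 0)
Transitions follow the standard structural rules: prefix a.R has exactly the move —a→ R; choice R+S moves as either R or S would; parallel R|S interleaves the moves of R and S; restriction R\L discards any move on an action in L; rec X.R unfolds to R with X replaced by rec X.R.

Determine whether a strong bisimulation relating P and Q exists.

P's transition system — 4 states:
  u0 = rec X. b.a.(b.X + b.X + b.(0 + 0)) → ··b··> u1
  u1 = a.(b.(rec X. b.a.(b.X + b.X + b.(0 + 0))) + b.(rec X. b.a.(b.X + b.X + b.(0 + 0))) + b.(0 + 0)) → ··a··> u2
  u2 = b.(rec X. b.a.(b.X + b.X + b.(0 + 0))) + b.(rec X. b.a.(b.X + b.X + b.(0 + 0))) + b.(0 + 0) → ··b··> u0, ··b··> u3
  u3 = 0 + 0 → deadlocked
Q's transition system — 4 states:
  v0 = rec X. b.(a.(b.X + b.X + b.(0 + 0)) + 0) → ··b··> v1
  v1 = a.(b.(rec X. b.(a.(b.X + b.X + b.(0 + 0)) + 0)) + b.(rec X. b.(a.(b.X + b.X + b.(0 + 0)) + 0)) + b.(0 + 0)) + 0 → ··a··> v2
  v2 = b.(rec X. b.(a.(b.X + b.X + b.(0 + 0)) + 0)) + b.(rec X. b.(a.(b.X + b.X + b.(0 + 0)) + 0)) + b.(0 + 0) → ··b··> v0, ··b··> v3
  v3 = 0 + 0 → deadlocked
Coarsest stable partition (strong bisimilarity classes):
  B0 = {u0, v0}
  B1 = {u1, v1}
  B2 = {u2, v2}
  B3 = {u3, v3}
u0 ∈ B0, v0 ∈ B0 → same block

YES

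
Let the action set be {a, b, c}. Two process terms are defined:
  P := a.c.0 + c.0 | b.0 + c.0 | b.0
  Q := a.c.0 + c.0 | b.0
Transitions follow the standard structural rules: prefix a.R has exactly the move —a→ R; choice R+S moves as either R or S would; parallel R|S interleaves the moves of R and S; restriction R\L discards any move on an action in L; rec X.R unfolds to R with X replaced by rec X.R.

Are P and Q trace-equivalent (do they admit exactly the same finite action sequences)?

LTS(P): 6 reachable states
  p0 = a.c.0 + c.0 | b.0 + c.0 | b.0 ⊢ ··a··> p1, ··b··> p2, ··c··> p3
  p1 = c.0 ⊢ ··c··> p4
  p2 = c.0 | 0 ⊢ ··c··> p5
  p3 = 0 | b.0 ⊢ ··b··> p5
  p4 = 0 ⊢ (no moves)
  p5 = 0 | 0 ⊢ (no moves)
LTS(Q): 6 reachable states
  q0 = a.c.0 + c.0 | b.0 ⊢ ··a··> q1, ··b··> q2, ··c··> q3
  q1 = c.0 ⊢ ··c··> q4
  q2 = c.0 | 0 ⊢ ··c··> q5
  q3 = 0 | b.0 ⊢ ··b··> q5
  q4 = 0 ⊢ (no moves)
  q5 = 0 | 0 ⊢ (no moves)
Coarsest stable partition (strong bisimilarity classes):
  B0 = {p0, q0}
  B1 = {p1, p2, q1, q2}
  B2 = {p4, p5, q4, q5}
  B3 = {p3, q3}
p0 ∈ B0, q0 ∈ B0 → same block
Bisimilar ⇒ trace-equivalent.

trace-equivalent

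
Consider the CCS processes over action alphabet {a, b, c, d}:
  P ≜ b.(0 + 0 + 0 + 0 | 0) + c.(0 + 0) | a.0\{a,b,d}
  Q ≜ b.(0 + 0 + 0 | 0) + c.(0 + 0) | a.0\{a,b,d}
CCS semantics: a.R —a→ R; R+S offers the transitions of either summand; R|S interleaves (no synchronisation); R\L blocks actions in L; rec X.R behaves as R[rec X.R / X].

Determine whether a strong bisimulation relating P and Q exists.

P ~ Q

LTS(P): 5 reachable states
  s0 = b.(0 + 0 + 0 + 0 | 0) + c.(0 + 0) | a.0\{a,b,d} → ··a··> s1, ··b··> s2, ··c··> s3
  s1 = c.(0 + 0) | 0\{a,b,d} → ··c··> s4
  s2 = 0 + 0 + 0 + 0 | 0 → ∅
  s3 = (0 + 0) | a.0\{a,b,d} → ··a··> s4
  s4 = (0 + 0) | 0\{a,b,d} → ∅
LTS(Q): 5 reachable states
  t0 = b.(0 + 0 + 0 | 0) + c.(0 + 0) | a.0\{a,b,d} → ··a··> t1, ··b··> t2, ··c··> t3
  t1 = c.(0 + 0) | 0\{a,b,d} → ··c··> t4
  t2 = 0 + 0 + 0 | 0 → ∅
  t3 = (0 + 0) | a.0\{a,b,d} → ··a··> t4
  t4 = (0 + 0) | 0\{a,b,d} → ∅
Coarsest stable partition (strong bisimilarity classes):
  B0 = {s0, t0}
  B1 = {s1, t1}
  B2 = {s2, s4, t2, t4}
  B3 = {s3, t3}
s0 ∈ B0, t0 ∈ B0 → same block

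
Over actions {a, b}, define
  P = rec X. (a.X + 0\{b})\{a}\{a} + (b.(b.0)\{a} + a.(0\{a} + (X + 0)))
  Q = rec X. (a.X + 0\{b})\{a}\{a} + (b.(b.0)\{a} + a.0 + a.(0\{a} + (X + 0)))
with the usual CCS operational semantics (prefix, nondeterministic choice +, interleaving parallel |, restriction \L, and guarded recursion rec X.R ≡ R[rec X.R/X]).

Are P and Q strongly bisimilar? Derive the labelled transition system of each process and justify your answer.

Reachable graph of P (4 states):
  u0 = rec X. (a.X + 0\{b})\{a}\{a} + (b.(b.0)\{a} + a.(0\{a} + (X + 0))) → -a-> u1, -b-> u2
  u1 = 0\{a} + ((rec X. (a.X + 0\{b})\{a}\{a} + (b.(b.0)\{a} + a.(0\{a} + (X + 0)))) + 0) → -a-> u1, -b-> u2
  u2 = (b.0)\{a} → -b-> u3
  u3 = 0\{a} → (no moves)
Reachable graph of Q (5 states):
  v0 = rec X. (a.X + 0\{b})\{a}\{a} + (b.(b.0)\{a} + a.0 + a.(0\{a} + (X + 0))) → -a-> v1, -a-> v2, -b-> v3
  v1 = 0 → (no moves)
  v2 = 0\{a} + ((rec X. (a.X + 0\{b})\{a}\{a} + (b.(b.0)\{a} + a.0 + a.(0\{a} + (X + 0)))) + 0) → -a-> v1, -a-> v2, -b-> v3
  v3 = (b.0)\{a} → -b-> v4
  v4 = 0\{a} → (no moves)
Bisimilarity quotient blocks:
  B0 = {u0, u1}
  B1 = {u2, v3}
  B2 = {u3, v1, v4}
  B3 = {v0, v2}
u0 ∈ B0, v0 ∈ B3 → different blocks

NO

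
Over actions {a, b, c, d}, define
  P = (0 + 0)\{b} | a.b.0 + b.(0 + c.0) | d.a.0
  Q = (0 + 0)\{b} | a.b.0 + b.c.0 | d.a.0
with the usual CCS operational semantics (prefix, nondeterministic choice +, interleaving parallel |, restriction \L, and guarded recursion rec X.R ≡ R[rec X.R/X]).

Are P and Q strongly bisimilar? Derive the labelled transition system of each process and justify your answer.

P ~ Q

Reachable graph of P (11 states):
  s0 = (0 + 0)\{b} | a.b.0 + b.(0 + c.0) | d.a.0 | -a-> s1, -b-> s2, -d-> s3
  s1 = (0 + 0)\{b} | b.0 | -b-> s4
  s2 = (0 + c.0) | d.a.0 | -c-> s5, -d-> s6
  s3 = b.(0 + c.0) | a.0 | -a-> s7, -b-> s6
  s4 = (0 + 0)\{b} | 0 | ·
  s5 = 0 | d.a.0 | -d-> s8
  s6 = (0 + c.0) | a.0 | -a-> s9, -c-> s8
  s7 = b.(0 + c.0) | 0 | -b-> s9
  s8 = 0 | a.0 | -a-> s10
  s9 = (0 + c.0) | 0 | -c-> s10
  s10 = 0 | 0 | ·
Reachable graph of Q (11 states):
  t0 = (0 + 0)\{b} | a.b.0 + b.c.0 | d.a.0 | -a-> t1, -b-> t2, -d-> t3
  t1 = (0 + 0)\{b} | b.0 | -b-> t4
  t2 = c.0 | d.a.0 | -c-> t5, -d-> t6
  t3 = b.c.0 | a.0 | -a-> t7, -b-> t6
  t4 = (0 + 0)\{b} | 0 | ·
  t5 = 0 | d.a.0 | -d-> t8
  t6 = c.0 | a.0 | -a-> t9, -c-> t8
  t7 = b.c.0 | 0 | -b-> t9
  t8 = 0 | a.0 | -a-> t10
  t9 = c.0 | 0 | -c-> t10
  t10 = 0 | 0 | ·
Partition-refinement fixed point:
  B0 = {s0, t0}
  B1 = {s1, t1}
  B2 = {s10, s4, t10, t4}
  B3 = {s2, t2}
  B4 = {s5, t5}
  B5 = {s8, t8}
  B6 = {s6, t6}
  B7 = {s9, t9}
  B8 = {s3, t3}
  B9 = {s7, t7}
s0 ∈ B0, t0 ∈ B0 → same block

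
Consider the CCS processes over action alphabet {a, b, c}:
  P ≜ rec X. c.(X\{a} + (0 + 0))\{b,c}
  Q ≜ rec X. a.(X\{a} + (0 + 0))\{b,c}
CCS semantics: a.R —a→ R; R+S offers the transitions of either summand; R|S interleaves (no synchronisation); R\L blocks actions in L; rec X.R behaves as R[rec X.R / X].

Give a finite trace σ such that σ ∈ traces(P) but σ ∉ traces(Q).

P's transition system — 2 states:
  p0 = rec X. c.(X\{a} + (0 + 0))\{b,c} has moves ··c··> p1
  p1 = ((rec X. c.(X\{a} + (0 + 0))\{b,c})\{a} + (0 + 0))\{b,c} has moves ∅
Q's transition system — 2 states:
  q0 = rec X. a.(X\{a} + (0 + 0))\{b,c} has moves ··a··> q1
  q1 = ((rec X. a.(X\{a} + (0 + 0))\{b,c})\{a} + (0 + 0))\{b,c} has moves ∅
Run σ = ⟨c⟩ on P: start {p0}
  step 1 (c): {p1}
  P completes σ.
Run σ = ⟨c⟩ on Q: start {q0}
  step 1 (c): ∅ (Q stuck)

c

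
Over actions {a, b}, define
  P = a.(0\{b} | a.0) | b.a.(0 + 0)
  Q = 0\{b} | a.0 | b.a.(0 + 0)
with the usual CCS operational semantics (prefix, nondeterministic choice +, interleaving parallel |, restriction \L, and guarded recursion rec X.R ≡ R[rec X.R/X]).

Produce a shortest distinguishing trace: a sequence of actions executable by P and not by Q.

aa

P's transition system — 9 states:
  s0 = a.(0\{b} | a.0) | b.a.(0 + 0) has moves --a--▸ s1, --b--▸ s2
  s1 = 0\{b} | a.0 | b.a.(0 + 0) has moves --a--▸ s3, --b--▸ s4
  s2 = a.(0\{b} | a.0) | a.(0 + 0) has moves --a--▸ s4, --a--▸ s5
  s3 = 0\{b} | 0 | b.a.(0 + 0) has moves --b--▸ s6
  s4 = 0\{b} | a.0 | a.(0 + 0) has moves --a--▸ s6, --a--▸ s7
  s5 = a.(0\{b} | a.0) | (0 + 0) has moves --a--▸ s7
  s6 = 0\{b} | 0 | a.(0 + 0) has moves --a--▸ s8
  s7 = 0\{b} | a.0 | (0 + 0) has moves --a--▸ s8
  s8 = 0\{b} | 0 | (0 + 0) has moves (no moves)
Q's transition system — 6 states:
  t0 = 0\{b} | a.0 | b.a.(0 + 0) has moves --a--▸ t1, --b--▸ t2
  t1 = 0\{b} | 0 | b.a.(0 + 0) has moves --b--▸ t3
  t2 = 0\{b} | a.0 | a.(0 + 0) has moves --a--▸ t3, --a--▸ t4
  t3 = 0\{b} | 0 | a.(0 + 0) has moves --a--▸ t5
  t4 = 0\{b} | a.0 | (0 + 0) has moves --a--▸ t5
  t5 = 0\{b} | 0 | (0 + 0) has moves (no moves)
Trace ⟨aa⟩ through P, begin at {s0}:
  [1] a ⇒ {s1}
  [2] a ⇒ {s3}
  — P admits the full trace.
Trace ⟨aa⟩ through Q, begin at {t0}:
  [1] a ⇒ {t1}
  [2] a ⇒ ∅ (Q stuck)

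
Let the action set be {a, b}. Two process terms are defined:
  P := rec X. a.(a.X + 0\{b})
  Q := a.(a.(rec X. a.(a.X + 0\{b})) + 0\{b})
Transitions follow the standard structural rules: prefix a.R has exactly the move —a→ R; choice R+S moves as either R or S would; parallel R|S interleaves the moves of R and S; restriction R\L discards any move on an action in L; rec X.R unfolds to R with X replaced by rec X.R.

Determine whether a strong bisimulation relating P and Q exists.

Reachable graph of P (2 states):
  u0 = rec X. a.(a.X + 0\{b}) | -a-> u1
  u1 = a.(rec X. a.(a.X + 0\{b})) + 0\{b} | -a-> u0
Reachable graph of Q (3 states):
  v0 = a.(a.(rec X. a.(a.X + 0\{b})) + 0\{b}) | -a-> v1
  v1 = a.(rec X. a.(a.X + 0\{b})) + 0\{b} | -a-> v2
  v2 = rec X. a.(a.X + 0\{b}) | -a-> v1
Partition-refinement fixed point:
  B0 = {u0, u1, v0, v1, v2}
u0 ∈ B0, v0 ∈ B0 → same block

P ~ Q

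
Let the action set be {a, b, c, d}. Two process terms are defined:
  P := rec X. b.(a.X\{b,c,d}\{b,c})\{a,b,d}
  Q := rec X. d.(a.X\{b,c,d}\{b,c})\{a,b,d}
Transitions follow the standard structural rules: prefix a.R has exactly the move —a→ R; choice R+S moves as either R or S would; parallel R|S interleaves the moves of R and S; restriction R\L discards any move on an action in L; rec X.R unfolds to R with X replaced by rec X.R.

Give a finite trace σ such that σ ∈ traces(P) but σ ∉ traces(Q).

P's transition system — 2 states:
  u0 = rec X. b.(a.X\{b,c,d}\{b,c})\{a,b,d} has moves --b--▸ u1
  u1 = (a.(rec X. b.(a.X\{b,c,d}\{b,c})\{a,b,d})\{b,c,d}\{b,c})\{a,b,d} has moves deadlocked
Q's transition system — 2 states:
  v0 = rec X. d.(a.X\{b,c,d}\{b,c})\{a,b,d} has moves --d--▸ v1
  v1 = (a.(rec X. d.(a.X\{b,c,d}\{b,c})\{a,b,d})\{b,c,d}\{b,c})\{a,b,d} has moves deadlocked
Run σ = ⟨b⟩ on P: start {u0}
  step 1 (b): {u1}
  ✓ P
Run σ = ⟨b⟩ on Q: start {v0}
  step 1 (b): ∅ (Q stuck)

b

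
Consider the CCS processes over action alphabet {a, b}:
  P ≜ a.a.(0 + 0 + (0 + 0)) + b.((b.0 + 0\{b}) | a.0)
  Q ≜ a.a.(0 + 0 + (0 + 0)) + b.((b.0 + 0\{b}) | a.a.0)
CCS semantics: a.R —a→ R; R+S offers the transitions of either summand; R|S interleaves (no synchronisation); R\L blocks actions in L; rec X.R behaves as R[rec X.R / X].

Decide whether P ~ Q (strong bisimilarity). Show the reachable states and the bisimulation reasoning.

Reachable graph of P (7 states):
  p0 = a.a.(0 + 0 + (0 + 0)) + b.((b.0 + 0\{b}) | a.0) → —a→ p1, —b→ p2
  p1 = a.(0 + 0 + (0 + 0)) → —a→ p3
  p2 = (b.0 + 0\{b}) | a.0 → —a→ p4, —b→ p5
  p3 = 0 + 0 + (0 + 0) → (no moves)
  p4 = (b.0 + 0\{b}) | 0 → —b→ p6
  p5 = 0 | a.0 → —a→ p6
  p6 = 0 | 0 → (no moves)
Reachable graph of Q (9 states):
  q0 = a.a.(0 + 0 + (0 + 0)) + b.((b.0 + 0\{b}) | a.a.0) → —a→ q1, —b→ q2
  q1 = a.(0 + 0 + (0 + 0)) → —a→ q3
  q2 = (b.0 + 0\{b}) | a.a.0 → —a→ q4, —b→ q5
  q3 = 0 + 0 + (0 + 0) → (no moves)
  q4 = (b.0 + 0\{b}) | a.0 → —a→ q6, —b→ q7
  q5 = 0 | a.a.0 → —a→ q7
  q6 = (b.0 + 0\{b}) | 0 → —b→ q8
  q7 = 0 | a.0 → —a→ q8
  q8 = 0 | 0 → (no moves)
Bisimilarity quotient blocks:
  B0 = {p0}
  B1 = {p2, q4}
  B2 = {p1, p5, q1, q7}
  B3 = {p3, p6, q3, q8}
  B4 = {p4, q6}
  B5 = {q0}
  B6 = {q2}
  B7 = {q5}
p0 ∈ B0, q0 ∈ B5 → different blocks

P ≁ Q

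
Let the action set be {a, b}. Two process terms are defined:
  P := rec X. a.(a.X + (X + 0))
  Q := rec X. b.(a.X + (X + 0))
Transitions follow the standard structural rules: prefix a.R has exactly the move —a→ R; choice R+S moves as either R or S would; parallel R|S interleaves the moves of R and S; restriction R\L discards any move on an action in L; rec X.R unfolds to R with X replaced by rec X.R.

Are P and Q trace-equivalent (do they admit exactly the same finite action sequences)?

trace-distinct — witness ⟨a⟩

Reachable graph of P (2 states):
  p0 = rec X. a.(a.X + (X + 0)) | --a--▸ p1
  p1 = a.(rec X. a.(a.X + (X + 0))) + ((rec X. a.(a.X + (X + 0))) + 0) | --a--▸ p0, --a--▸ p1
Reachable graph of Q (2 states):
  q0 = rec X. b.(a.X + (X + 0)) | --b--▸ q1
  q1 = a.(rec X. b.(a.X + (X + 0))) + ((rec X. b.(a.X + (X + 0))) + 0) | --a--▸ q0, --b--▸ q1
Run σ = ⟨a⟩ on P: start {p0}
  [1] a ⇒ {p1}
  ✓ P
Run σ = ⟨a⟩ on Q: start {q0}
  [1] a ⇒ ∅  — Q cannot continue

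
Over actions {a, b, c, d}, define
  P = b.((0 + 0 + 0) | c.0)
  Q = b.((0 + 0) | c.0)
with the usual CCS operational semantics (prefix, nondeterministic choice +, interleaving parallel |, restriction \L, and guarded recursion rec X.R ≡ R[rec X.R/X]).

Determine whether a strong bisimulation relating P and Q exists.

Reachable graph of P (3 states):
  u0 = b.((0 + 0 + 0) | c.0) :: ··b··> u1
  u1 = (0 + 0 + 0) | c.0 :: ··c··> u2
  u2 = (0 + 0 + 0) | 0 :: deadlocked
Reachable graph of Q (3 states):
  v0 = b.((0 + 0) | c.0) :: ··b··> v1
  v1 = (0 + 0) | c.0 :: ··c··> v2
  v2 = (0 + 0) | 0 :: deadlocked
Bisimilarity quotient blocks:
  B0 = {u0, v0}
  B1 = {u1, v1}
  B2 = {u2, v2}
u0 ∈ B0, v0 ∈ B0 → same block

YES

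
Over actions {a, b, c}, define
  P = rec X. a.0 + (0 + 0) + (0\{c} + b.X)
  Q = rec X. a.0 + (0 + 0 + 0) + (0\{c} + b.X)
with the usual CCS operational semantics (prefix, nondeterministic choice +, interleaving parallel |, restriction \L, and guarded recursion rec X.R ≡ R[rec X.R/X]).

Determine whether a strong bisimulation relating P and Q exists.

YES

P's transition system — 2 states:
  u0 = rec X. a.0 + (0 + 0) + (0\{c} + b.X) ⊢ =a=> u1, =b=> u0
  u1 = 0 ⊢ ·
Q's transition system — 2 states:
  v0 = rec X. a.0 + (0 + 0 + 0) + (0\{c} + b.X) ⊢ =a=> v1, =b=> v0
  v1 = 0 ⊢ ·
Coarsest stable partition (strong bisimilarity classes):
  B0 = {u0, v0}
  B1 = {u1, v1}
u0 ∈ B0, v0 ∈ B0 → same block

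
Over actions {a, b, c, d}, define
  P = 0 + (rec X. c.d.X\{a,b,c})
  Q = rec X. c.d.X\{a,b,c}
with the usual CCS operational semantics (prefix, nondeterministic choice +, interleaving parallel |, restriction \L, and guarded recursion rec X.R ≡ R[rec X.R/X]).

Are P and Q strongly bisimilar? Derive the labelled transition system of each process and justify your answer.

bisimilar

LTS(P): 3 reachable states
  u0 = 0 + (rec X. c.d.X\{a,b,c}) :: -c-> u1
  u1 = d.(rec X. c.d.X\{a,b,c})\{a,b,c} :: -d-> u2
  u2 = (rec X. c.d.X\{a,b,c})\{a,b,c} :: ∅
LTS(Q): 3 reachable states
  v0 = rec X. c.d.X\{a,b,c} :: -c-> v1
  v1 = d.(rec X. c.d.X\{a,b,c})\{a,b,c} :: -d-> v2
  v2 = (rec X. c.d.X\{a,b,c})\{a,b,c} :: ∅
Coarsest stable partition (strong bisimilarity classes):
  B0 = {u0, v0}
  B1 = {u1, v1}
  B2 = {u2, v2}
u0 ∈ B0, v0 ∈ B0 → same block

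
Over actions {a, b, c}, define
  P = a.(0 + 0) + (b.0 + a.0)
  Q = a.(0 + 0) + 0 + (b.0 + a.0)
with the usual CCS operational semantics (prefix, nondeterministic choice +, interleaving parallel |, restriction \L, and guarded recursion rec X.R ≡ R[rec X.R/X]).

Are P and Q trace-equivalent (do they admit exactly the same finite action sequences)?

LTS(P): 3 reachable states
  p0 = a.(0 + 0) + (b.0 + a.0) :: -a-> p1, -a-> p2, -b-> p1
  p1 = 0 :: deadlocked
  p2 = 0 + 0 :: deadlocked
LTS(Q): 3 reachable states
  q0 = a.(0 + 0) + 0 + (b.0 + a.0) :: -a-> q1, -a-> q2, -b-> q1
  q1 = 0 :: deadlocked
  q2 = 0 + 0 :: deadlocked
Partition-refinement fixed point:
  B0 = {p0, q0}
  B1 = {p1, p2, q1, q2}
p0 ∈ B0, q0 ∈ B0 → same block
Bisimilar ⇒ trace-equivalent.

traces(P) = traces(Q)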